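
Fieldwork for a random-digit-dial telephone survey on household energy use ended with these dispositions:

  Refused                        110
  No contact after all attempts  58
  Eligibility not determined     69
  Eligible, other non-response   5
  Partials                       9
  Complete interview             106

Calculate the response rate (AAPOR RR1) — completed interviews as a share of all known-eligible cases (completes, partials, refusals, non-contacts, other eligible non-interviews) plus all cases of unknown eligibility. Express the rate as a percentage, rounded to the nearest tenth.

29.7%

Num: 106
Denominator: 106 + 9 + 110 + 58 + 5 + 69 = 357
RR1 = 106 / 357 = 0.2969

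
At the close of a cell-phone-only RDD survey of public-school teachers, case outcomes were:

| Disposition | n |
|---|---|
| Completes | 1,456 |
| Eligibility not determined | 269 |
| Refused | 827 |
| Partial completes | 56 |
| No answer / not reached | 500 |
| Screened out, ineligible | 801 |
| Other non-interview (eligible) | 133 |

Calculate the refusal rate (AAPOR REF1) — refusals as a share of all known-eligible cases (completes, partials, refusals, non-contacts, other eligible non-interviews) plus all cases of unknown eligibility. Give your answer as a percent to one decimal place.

Numerator: 827
Denom: 1456 + 56 + 827 + 500 + 133 + 269 = 3241
REF1 = 827 / 3241 = 0.2552

25.5%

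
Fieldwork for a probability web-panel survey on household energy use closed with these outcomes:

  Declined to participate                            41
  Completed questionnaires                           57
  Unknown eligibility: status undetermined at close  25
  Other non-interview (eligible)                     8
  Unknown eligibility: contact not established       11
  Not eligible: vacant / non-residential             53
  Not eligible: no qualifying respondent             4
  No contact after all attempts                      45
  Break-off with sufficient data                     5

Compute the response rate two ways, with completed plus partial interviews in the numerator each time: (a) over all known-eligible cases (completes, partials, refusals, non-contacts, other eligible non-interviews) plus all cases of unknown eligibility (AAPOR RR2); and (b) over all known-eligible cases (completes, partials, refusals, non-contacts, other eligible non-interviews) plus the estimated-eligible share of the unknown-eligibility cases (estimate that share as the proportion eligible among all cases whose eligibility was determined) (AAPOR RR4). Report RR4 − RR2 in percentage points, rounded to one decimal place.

Undetermined eligibility = 11 + 25 = 36
Not eligible = 4 + 53 = 57
Num: 57 + 5 = 62
Base: 57 + 5 + 41 + 45 + 8 + 36 = 192
RR2 = 62 / 192 = 0.3229
Determined eligible: 57 + 5 + 41 + 45 + 8 = 156
e = 156 / (156 + 57) = 156 / 213 = 0.7324
e × U: 0.7324 × 36 = 26.37
Base: 156 + 26.37 = 182.37
RR4 = 62 / 182.37 = 0.3400
Difference = 34.00 − 32.29 = 1.71 percentage points

1.7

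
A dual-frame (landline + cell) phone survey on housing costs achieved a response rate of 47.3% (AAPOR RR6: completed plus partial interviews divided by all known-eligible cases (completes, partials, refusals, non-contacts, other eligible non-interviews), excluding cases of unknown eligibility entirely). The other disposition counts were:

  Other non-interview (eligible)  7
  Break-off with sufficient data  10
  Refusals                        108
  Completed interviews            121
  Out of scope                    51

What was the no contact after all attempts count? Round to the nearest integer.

31

Top → 121 + 10 = 131
RR6 = 131 / D = 0.473
D = 131 / 0.473 = 277.0
Remaining denominator categories sum to 246
no contact after all attempts = 277.0 − 246 ≈ 31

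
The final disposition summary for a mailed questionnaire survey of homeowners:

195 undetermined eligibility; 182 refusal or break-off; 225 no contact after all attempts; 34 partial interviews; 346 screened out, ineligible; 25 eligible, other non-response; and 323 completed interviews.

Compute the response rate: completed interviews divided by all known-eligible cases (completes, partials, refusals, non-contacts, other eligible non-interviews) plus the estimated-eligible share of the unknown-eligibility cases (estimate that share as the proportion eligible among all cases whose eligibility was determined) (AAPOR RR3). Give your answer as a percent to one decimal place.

Top: 323
Known eligible: 323 + 34 + 182 + 225 + 25 = 789
e = 789 / (789 + 346) = 789 / 1135 = 0.6952
Estimated eligible among unknowns: 0.6952 × 195 = 135.56
Denominator: 789 + 135.56 = 924.56
RR3 = 323 / 924.56 = 0.3494

34.9%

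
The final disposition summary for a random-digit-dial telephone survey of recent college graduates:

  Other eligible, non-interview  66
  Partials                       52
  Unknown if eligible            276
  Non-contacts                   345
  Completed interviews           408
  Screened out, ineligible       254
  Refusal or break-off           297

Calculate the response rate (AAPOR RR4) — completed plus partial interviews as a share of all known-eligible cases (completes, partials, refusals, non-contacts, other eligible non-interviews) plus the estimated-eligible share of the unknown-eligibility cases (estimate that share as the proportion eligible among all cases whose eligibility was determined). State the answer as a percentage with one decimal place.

33.0%

Numerator = 408 + 52 = 460
Determined eligible = 408 + 52 + 297 + 345 + 66 = 1168
e = 1168 / (1168 + 254) = 1168 / 1422 = 0.8214
Estimated eligible among unknowns = 0.8214 × 276 = 226.71
Denominator = 1168 + 226.71 = 1394.71
RR4 = 460 / 1394.71 = 0.3298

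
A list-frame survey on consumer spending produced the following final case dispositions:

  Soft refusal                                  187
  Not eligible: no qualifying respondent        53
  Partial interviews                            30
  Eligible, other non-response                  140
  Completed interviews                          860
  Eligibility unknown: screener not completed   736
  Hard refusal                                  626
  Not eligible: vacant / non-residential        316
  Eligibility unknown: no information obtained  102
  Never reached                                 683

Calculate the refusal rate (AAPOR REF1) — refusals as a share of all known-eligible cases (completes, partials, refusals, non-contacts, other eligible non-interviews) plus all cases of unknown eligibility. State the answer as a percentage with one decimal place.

24.2%

Declined to participate = 626 + 187 = 813
Undetermined eligibility = 736 + 102 = 838
Out of scope = 53 + 316 = 369
Numerator: 813
Denominator: 860 + 30 + 813 + 683 + 140 + 838 = 3364
REF1 = 813 / 3364 = 0.2417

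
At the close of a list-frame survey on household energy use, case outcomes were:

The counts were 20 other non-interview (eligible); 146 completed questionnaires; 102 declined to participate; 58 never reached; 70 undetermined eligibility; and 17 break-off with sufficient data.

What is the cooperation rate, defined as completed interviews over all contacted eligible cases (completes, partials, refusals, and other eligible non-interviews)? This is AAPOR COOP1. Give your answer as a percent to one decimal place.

51.2%

Top → 146
Base → 146 + 17 + 102 + 20 = 285
COOP1 = 146 / 285 = 0.5123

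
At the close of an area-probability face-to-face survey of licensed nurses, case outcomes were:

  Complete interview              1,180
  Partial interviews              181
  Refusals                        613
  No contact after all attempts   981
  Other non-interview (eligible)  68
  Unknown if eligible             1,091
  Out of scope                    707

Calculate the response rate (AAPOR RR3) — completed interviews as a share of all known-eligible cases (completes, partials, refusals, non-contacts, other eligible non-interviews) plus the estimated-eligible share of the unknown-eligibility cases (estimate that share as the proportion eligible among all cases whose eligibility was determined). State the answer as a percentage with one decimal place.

Top → 1180
Determined eligible → 1180 + 181 + 613 + 981 + 68 = 3023
e = 3023 / (3023 + 707) = 3023 / 3730 = 0.8105
Eligible share of unknowns → 0.8105 × 1091 = 884.26
Denom → 3023 + 884.26 = 3907.26
RR3 = 1180 / 3907.26 = 0.3020

30.2%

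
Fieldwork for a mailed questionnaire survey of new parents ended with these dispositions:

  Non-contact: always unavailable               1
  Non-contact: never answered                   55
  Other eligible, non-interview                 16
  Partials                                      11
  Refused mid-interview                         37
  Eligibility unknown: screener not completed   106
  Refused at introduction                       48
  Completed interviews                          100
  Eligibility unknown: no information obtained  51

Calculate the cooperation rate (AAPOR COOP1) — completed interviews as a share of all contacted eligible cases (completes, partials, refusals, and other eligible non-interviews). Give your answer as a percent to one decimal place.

47.2%

Refusal or break-off = 48 + 37 = 85
Non-contacts = 55 + 1 = 56
Eligibility not determined = 106 + 51 = 157
Top: 100
Denominator: 100 + 11 + 85 + 16 = 212
COOP1 = 100 / 212 = 0.4717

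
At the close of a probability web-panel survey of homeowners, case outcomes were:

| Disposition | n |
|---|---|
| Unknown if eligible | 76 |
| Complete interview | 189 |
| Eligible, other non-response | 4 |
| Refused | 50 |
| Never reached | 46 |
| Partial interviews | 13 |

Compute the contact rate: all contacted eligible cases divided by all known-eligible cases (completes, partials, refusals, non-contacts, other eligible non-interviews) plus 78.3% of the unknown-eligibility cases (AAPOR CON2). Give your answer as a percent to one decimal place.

70.8%

Num: 189 + 13 + 50 + 4 = 256
Known eligible: 189 + 13 + 50 + 46 + 4 = 302
e × U: 0.7830 × 76 = 59.51
Base: 302 + 59.51 = 361.51
CON2 = 256 / 361.51 = 0.7081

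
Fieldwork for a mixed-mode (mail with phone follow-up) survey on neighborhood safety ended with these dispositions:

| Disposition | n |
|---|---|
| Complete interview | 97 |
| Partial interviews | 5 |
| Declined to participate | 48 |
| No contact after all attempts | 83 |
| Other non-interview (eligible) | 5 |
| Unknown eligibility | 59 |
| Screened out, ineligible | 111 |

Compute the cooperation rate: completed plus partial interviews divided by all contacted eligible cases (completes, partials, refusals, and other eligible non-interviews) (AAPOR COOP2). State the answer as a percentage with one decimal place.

65.8%

Numerator = 97 + 5 = 102
Base = 97 + 5 + 48 + 5 = 155
COOP2 = 102 / 155 = 0.6581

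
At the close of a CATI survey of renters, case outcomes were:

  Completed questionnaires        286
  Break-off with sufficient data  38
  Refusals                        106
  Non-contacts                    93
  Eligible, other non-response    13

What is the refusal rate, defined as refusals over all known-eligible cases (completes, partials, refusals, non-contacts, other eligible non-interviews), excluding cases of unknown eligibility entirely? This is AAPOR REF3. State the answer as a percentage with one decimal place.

19.8%

Num: 106
Base: 286 + 38 + 106 + 93 + 13 = 536
REF3 = 106 / 536 = 0.1978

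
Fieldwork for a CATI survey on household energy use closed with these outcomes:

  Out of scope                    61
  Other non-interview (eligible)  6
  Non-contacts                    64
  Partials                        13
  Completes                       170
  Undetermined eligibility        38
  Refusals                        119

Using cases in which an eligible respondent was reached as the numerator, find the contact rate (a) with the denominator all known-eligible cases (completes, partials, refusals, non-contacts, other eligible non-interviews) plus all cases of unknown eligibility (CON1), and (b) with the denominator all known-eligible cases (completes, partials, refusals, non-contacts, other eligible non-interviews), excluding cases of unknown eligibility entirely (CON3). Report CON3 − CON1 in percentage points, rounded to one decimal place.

Num: 170 + 13 + 119 + 6 = 308
Base: 170 + 13 + 119 + 64 + 6 + 38 = 410
CON1 = 308 / 410 = 0.7512
Base: 170 + 13 + 119 + 64 + 6 = 372
CON3 = 308 / 372 = 0.8280
Difference = 82.80 − 75.12 = 7.68 percentage points

7.7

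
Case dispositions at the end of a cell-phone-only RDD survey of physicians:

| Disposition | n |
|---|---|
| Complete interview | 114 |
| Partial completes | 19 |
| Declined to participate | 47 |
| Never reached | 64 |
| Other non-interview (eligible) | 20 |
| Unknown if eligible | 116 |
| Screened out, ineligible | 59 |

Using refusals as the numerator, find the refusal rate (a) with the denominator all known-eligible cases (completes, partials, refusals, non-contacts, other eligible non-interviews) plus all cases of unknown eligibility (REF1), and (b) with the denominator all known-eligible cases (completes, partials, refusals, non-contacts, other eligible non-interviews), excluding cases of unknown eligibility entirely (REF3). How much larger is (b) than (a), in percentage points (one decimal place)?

5.4

Num = 47
Denom = 114 + 19 + 47 + 64 + 20 + 116 = 380
REF1 = 47 / 380 = 0.1237
Denom = 114 + 19 + 47 + 64 + 20 = 264
REF3 = 47 / 264 = 0.1780
Difference = 17.80 − 12.37 = 5.43 percentage points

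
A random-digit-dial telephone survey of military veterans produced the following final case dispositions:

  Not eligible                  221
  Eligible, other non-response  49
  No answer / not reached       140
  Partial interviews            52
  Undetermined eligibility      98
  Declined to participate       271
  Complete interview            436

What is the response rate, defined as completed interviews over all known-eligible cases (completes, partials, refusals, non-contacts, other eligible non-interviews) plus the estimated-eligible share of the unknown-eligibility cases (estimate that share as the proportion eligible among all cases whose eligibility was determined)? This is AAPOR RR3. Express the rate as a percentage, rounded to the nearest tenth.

42.4%

Num → 436
Known eligible → 436 + 52 + 271 + 140 + 49 = 948
e = 948 / (948 + 221) = 948 / 1169 = 0.8109
e × U → 0.8109 × 98 = 79.47
Base → 948 + 79.47 = 1027.47
RR3 = 436 / 1027.47 = 0.4243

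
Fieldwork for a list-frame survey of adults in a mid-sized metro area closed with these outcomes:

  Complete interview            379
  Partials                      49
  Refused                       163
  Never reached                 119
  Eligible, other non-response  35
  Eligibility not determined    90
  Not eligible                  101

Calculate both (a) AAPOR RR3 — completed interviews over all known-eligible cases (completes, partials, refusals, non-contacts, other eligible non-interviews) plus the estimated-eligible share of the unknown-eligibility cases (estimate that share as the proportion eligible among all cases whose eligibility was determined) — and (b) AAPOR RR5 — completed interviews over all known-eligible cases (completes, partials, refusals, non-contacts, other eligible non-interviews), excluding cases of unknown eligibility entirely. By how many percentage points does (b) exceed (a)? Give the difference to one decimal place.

Numerator → 379
Known eligible → 379 + 49 + 163 + 119 + 35 = 745
e = 745 / (745 + 101) = 745 / 846 = 0.8806
Eligible share of unknowns → 0.8806 × 90 = 79.25
Denominator → 745 + 79.25 = 824.25
RR3 = 379 / 824.25 = 0.4598
Denominator → 379 + 49 + 163 + 119 + 35 = 745
RR5 = 379 / 745 = 0.5087
Difference = 50.87 − 45.98 = 4.89 percentage points

4.9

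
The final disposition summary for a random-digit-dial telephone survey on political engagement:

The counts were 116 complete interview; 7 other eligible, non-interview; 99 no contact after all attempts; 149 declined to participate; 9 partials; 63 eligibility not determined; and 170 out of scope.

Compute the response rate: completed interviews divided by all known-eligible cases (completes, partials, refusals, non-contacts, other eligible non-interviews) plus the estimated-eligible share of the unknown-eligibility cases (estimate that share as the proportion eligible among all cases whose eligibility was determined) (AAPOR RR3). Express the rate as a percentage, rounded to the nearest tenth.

27.4%

Numerator: 116
Determined eligible: 116 + 9 + 149 + 99 + 7 = 380
e = 380 / (380 + 170) = 380 / 550 = 0.6909
Estimated eligible among unknowns: 0.6909 × 63 = 43.53
Denominator: 380 + 43.53 = 423.53
RR3 = 116 / 423.53 = 0.2739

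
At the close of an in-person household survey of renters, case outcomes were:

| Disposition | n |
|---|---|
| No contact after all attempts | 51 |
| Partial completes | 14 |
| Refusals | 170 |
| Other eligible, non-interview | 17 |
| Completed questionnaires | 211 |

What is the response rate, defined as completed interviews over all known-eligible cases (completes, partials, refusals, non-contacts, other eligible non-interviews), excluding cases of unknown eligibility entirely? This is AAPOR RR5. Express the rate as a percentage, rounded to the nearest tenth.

Top → 211
Denominator → 211 + 14 + 170 + 51 + 17 = 463
RR5 = 211 / 463 = 0.4557

45.6%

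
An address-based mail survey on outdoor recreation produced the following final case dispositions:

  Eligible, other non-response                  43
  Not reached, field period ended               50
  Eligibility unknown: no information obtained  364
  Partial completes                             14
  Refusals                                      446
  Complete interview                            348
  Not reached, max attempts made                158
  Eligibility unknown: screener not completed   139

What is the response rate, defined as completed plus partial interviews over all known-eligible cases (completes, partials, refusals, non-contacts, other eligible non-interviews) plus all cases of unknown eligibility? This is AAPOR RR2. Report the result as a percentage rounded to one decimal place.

No contact after all attempts = 50 + 158 = 208
Unknown if eligible = 139 + 364 = 503
Num → 348 + 14 = 362
Base → 348 + 14 + 446 + 208 + 43 + 503 = 1562
RR2 = 362 / 1562 = 0.2318

23.2%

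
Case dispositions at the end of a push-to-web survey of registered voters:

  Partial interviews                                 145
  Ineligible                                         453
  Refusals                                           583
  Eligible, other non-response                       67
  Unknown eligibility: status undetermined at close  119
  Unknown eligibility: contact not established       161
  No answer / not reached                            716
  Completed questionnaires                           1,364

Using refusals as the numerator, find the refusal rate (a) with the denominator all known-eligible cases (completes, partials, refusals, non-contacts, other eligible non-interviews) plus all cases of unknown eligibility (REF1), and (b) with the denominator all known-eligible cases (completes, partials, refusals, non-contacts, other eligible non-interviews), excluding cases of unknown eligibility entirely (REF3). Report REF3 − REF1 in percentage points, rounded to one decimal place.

1.8

Undetermined eligibility = 161 + 119 = 280
Num: 583
Denom: 1364 + 145 + 583 + 716 + 67 + 280 = 3155
REF1 = 583 / 3155 = 0.1848
Denom: 1364 + 145 + 583 + 716 + 67 = 2875
REF3 = 583 / 2875 = 0.2028
Difference = 20.28 − 18.48 = 1.80 percentage points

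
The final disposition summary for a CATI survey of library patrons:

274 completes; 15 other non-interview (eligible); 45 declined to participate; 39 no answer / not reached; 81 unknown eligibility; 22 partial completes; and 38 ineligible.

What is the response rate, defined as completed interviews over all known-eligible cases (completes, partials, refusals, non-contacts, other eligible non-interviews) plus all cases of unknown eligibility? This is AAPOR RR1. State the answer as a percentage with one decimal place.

57.6%

Numerator = 274
Base = 274 + 22 + 45 + 39 + 15 + 81 = 476
RR1 = 274 / 476 = 0.5756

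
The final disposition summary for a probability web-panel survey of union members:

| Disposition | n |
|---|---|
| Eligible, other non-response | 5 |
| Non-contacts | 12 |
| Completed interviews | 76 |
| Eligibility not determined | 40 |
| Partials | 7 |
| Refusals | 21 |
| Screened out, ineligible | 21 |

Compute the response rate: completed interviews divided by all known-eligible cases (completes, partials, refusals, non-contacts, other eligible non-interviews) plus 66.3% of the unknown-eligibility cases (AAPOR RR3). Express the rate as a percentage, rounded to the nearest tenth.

51.5%

Num = 76
Known eligible = 76 + 7 + 21 + 12 + 5 = 121
Eligible share of unknowns = 0.6630 × 40 = 26.52
Base = 121 + 26.52 = 147.52
RR3 = 76 / 147.52 = 0.5152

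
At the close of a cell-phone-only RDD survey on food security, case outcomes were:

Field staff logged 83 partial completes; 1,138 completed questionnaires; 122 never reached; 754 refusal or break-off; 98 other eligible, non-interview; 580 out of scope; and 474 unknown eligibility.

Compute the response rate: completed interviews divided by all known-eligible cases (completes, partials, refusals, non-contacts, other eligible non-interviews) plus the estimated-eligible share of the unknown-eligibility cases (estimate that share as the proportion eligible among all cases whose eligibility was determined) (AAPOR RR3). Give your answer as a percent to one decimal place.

44.3%

Num = 1138
Known eligible = 1138 + 83 + 754 + 122 + 98 = 2195
e = 2195 / (2195 + 580) = 2195 / 2775 = 0.7910
Eligible share of unknowns = 0.7910 × 474 = 374.93
Denominator = 2195 + 374.93 = 2569.93
RR3 = 1138 / 2569.93 = 0.4428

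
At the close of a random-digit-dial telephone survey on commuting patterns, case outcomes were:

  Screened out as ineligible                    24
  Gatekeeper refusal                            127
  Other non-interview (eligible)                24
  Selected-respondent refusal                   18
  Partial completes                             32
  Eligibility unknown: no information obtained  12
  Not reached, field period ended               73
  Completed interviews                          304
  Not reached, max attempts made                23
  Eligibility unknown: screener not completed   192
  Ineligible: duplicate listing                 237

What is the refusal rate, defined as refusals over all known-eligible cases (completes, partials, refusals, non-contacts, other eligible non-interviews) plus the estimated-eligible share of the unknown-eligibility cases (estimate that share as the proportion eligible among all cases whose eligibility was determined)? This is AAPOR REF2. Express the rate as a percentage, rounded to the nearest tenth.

19.5%

Declined to participate = 127 + 18 = 145
Never reached = 73 + 23 = 96
Eligibility not determined = 192 + 12 = 204
Out of scope = 24 + 237 = 261
Numerator = 145
Determined eligible = 304 + 32 + 145 + 96 + 24 = 601
e = 601 / (601 + 261) = 601 / 862 = 0.6972
Estimated eligible among unknowns = 0.6972 × 204 = 142.23
Base = 601 + 142.23 = 743.23
REF2 = 145 / 743.23 = 0.1951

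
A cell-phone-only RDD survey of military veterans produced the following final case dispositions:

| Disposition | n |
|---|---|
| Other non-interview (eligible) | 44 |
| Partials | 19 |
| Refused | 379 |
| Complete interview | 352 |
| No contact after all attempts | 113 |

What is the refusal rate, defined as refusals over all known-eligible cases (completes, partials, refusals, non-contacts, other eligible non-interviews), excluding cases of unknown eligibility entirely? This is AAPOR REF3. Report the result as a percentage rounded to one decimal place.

41.8%

Top → 379
Denom → 352 + 19 + 379 + 113 + 44 = 907
REF3 = 379 / 907 = 0.4179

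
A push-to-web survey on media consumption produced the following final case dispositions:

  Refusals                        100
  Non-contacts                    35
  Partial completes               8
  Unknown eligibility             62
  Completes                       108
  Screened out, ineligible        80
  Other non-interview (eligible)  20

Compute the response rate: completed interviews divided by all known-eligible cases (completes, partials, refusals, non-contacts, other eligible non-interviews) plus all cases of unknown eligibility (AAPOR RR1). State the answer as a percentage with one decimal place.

32.4%

Top = 108
Denominator = 108 + 8 + 100 + 35 + 20 + 62 = 333
RR1 = 108 / 333 = 0.3243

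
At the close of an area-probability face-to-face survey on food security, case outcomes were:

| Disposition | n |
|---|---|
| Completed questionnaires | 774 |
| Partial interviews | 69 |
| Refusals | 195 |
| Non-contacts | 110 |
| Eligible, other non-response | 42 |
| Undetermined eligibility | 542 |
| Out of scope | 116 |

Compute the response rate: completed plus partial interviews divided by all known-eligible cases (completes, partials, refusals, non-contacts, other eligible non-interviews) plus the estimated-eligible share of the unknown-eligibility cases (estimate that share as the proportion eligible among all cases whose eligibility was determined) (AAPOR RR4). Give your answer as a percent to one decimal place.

50.1%

Numerator → 774 + 69 = 843
Eligible (known) → 774 + 69 + 195 + 110 + 42 = 1190
e = 1190 / (1190 + 116) = 1190 / 1306 = 0.9112
Estimated eligible among unknowns → 0.9112 × 542 = 493.87
Base → 1190 + 493.87 = 1683.87
RR4 = 843 / 1683.87 = 0.5006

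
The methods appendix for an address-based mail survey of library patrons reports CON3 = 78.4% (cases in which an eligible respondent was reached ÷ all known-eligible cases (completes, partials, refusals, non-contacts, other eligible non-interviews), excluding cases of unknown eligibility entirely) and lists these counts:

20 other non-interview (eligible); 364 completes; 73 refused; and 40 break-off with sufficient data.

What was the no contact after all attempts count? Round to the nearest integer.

Top → 364 + 40 + 73 + 20 = 497
CON3 = 497 / D = 0.784
D = 497 / 0.784 = 633.9
Rest of base = 497
no contact after all attempts = 633.9 − 497 ≈ 137

137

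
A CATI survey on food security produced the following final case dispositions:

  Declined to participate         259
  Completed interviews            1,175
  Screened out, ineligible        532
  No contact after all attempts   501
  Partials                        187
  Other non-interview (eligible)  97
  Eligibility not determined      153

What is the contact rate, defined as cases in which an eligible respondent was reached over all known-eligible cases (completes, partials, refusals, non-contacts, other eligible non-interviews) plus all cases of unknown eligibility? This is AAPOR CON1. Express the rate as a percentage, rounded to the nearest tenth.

72.4%

Top → 1175 + 187 + 259 + 97 = 1718
Denom → 1175 + 187 + 259 + 501 + 97 + 153 = 2372
CON1 = 1718 / 2372 = 0.7243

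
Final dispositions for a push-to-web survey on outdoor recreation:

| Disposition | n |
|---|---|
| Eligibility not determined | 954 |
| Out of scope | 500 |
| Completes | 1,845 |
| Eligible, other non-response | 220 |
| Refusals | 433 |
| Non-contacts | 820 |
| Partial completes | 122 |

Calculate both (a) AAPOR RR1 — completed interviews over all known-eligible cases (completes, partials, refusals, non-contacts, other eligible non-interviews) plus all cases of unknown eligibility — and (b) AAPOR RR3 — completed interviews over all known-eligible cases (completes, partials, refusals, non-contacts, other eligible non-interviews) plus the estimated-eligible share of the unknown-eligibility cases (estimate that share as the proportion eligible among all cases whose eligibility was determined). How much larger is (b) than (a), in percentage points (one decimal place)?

Numerator → 1845
Denom → 1845 + 122 + 433 + 820 + 220 + 954 = 4394
RR1 = 1845 / 4394 = 0.4199
Eligible (known) → 1845 + 122 + 433 + 820 + 220 = 3440
e = 3440 / (3440 + 500) = 3440 / 3940 = 0.8731
Eligible share of unknowns → 0.8731 × 954 = 832.94
Denom → 3440 + 832.94 = 4272.94
RR3 = 1845 / 4272.94 = 0.4318
Difference = 43.18 − 41.99 = 1.19 percentage points

1.2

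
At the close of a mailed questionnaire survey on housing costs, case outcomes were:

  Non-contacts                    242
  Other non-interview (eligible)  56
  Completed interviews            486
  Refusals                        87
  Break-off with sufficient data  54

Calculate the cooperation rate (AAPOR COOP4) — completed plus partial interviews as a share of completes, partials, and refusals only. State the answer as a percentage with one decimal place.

Num = 486 + 54 = 540
Denominator = 486 + 54 + 87 = 627
COOP4 = 540 / 627 = 0.8612

86.1%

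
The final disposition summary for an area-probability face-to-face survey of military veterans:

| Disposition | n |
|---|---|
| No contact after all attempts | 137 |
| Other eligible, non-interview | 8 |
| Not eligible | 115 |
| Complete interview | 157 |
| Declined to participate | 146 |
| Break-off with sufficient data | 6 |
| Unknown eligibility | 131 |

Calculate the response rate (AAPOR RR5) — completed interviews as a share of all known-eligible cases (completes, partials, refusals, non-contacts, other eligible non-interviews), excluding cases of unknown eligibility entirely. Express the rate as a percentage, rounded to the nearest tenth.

Top → 157
Base → 157 + 6 + 146 + 137 + 8 = 454
RR5 = 157 / 454 = 0.3458

34.6%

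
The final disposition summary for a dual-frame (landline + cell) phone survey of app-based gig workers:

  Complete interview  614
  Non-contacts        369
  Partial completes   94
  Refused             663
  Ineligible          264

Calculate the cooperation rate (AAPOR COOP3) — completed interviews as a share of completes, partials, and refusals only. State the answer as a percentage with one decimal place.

Num → 614
Base → 614 + 94 + 663 = 1371
COOP3 = 614 / 1371 = 0.4478

44.8%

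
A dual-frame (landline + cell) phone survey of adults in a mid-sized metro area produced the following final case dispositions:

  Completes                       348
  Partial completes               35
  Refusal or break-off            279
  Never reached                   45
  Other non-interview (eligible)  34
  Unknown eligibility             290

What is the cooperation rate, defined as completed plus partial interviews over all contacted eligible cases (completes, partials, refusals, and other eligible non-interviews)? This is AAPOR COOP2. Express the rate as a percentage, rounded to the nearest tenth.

Numerator = 348 + 35 = 383
Base = 348 + 35 + 279 + 34 = 696
COOP2 = 383 / 696 = 0.5503

55.0%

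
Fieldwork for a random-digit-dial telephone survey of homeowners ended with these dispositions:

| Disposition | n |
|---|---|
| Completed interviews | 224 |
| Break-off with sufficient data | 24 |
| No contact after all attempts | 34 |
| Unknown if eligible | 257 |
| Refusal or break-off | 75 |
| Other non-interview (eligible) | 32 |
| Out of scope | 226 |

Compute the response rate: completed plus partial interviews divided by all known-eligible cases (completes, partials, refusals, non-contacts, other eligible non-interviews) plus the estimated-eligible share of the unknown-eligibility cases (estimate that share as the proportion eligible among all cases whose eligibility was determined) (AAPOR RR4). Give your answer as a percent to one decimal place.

Top = 224 + 24 = 248
Known eligible = 224 + 24 + 75 + 34 + 32 = 389
e = 389 / (389 + 226) = 389 / 615 = 0.6325
Eligible share of unknowns = 0.6325 × 257 = 162.55
Denom = 389 + 162.55 = 551.55
RR4 = 248 / 551.55 = 0.4496

45.0%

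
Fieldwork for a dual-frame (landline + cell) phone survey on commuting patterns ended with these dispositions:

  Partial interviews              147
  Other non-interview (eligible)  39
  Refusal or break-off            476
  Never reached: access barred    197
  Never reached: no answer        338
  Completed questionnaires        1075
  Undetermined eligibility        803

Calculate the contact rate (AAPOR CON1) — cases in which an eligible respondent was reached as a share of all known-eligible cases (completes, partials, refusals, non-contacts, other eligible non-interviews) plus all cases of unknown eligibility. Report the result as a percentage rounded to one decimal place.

No contact after all attempts = 338 + 197 = 535
Top: 1075 + 147 + 476 + 39 = 1737
Denominator: 1075 + 147 + 476 + 535 + 39 + 803 = 3075
CON1 = 1737 / 3075 = 0.5649

56.5%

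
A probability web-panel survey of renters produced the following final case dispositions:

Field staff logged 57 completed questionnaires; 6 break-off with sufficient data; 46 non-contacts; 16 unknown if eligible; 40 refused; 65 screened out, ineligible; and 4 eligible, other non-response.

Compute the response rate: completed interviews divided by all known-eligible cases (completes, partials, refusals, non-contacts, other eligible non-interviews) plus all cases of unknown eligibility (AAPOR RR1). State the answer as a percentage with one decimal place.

33.7%

Numerator: 57
Base: 57 + 6 + 40 + 46 + 4 + 16 = 169
RR1 = 57 / 169 = 0.3373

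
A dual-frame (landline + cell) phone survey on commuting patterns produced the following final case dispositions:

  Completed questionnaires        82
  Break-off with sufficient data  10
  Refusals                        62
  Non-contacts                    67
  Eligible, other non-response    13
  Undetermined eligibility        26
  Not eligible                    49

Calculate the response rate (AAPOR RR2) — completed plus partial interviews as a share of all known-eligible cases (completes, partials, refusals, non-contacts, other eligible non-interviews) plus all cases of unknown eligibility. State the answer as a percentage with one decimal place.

Numerator: 82 + 10 = 92
Denominator: 82 + 10 + 62 + 67 + 13 + 26 = 260
RR2 = 92 / 260 = 0.3538

35.4%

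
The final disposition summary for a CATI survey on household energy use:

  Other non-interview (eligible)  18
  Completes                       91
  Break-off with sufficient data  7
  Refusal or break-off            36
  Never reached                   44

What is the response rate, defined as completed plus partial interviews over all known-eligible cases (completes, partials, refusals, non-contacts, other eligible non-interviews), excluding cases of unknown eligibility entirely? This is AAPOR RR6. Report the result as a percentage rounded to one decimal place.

Top = 91 + 7 = 98
Base = 91 + 7 + 36 + 44 + 18 = 196
RR6 = 98 / 196 = 0.5000

50.0%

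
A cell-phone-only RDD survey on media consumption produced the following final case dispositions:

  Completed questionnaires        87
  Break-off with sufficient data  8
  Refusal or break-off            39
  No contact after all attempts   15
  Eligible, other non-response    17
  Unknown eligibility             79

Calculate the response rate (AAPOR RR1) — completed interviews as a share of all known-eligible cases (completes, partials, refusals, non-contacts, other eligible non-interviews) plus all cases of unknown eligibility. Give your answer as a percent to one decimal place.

Numerator → 87
Denominator → 87 + 8 + 39 + 15 + 17 + 79 = 245
RR1 = 87 / 245 = 0.3551

35.5%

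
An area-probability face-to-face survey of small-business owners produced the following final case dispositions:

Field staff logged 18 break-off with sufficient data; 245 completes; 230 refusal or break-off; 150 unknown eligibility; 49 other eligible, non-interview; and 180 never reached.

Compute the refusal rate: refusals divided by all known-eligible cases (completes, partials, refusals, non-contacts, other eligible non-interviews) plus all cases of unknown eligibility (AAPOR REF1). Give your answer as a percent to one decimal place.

26.4%

Numerator: 230
Denom: 245 + 18 + 230 + 180 + 49 + 150 = 872
REF1 = 230 / 872 = 0.2638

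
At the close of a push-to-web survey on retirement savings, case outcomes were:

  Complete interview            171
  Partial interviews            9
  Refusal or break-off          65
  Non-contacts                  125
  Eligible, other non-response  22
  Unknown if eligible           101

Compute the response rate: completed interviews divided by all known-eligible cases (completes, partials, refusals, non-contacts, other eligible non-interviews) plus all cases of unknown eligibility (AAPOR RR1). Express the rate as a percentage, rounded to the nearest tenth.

34.7%

Numerator: 171
Denominator: 171 + 9 + 65 + 125 + 22 + 101 = 493
RR1 = 171 / 493 = 0.3469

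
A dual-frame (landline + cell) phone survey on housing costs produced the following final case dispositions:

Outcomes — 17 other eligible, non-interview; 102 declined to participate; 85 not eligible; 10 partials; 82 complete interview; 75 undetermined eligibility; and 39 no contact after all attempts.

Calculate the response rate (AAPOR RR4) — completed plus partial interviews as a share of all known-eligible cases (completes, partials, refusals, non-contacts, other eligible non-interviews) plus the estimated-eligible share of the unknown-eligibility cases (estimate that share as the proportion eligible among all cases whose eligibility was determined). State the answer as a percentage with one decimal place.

Numerator → 82 + 10 = 92
Eligible (known) → 82 + 10 + 102 + 39 + 17 = 250
e = 250 / (250 + 85) = 250 / 335 = 0.7463
Eligible share of unknowns → 0.7463 × 75 = 55.97
Denominator → 250 + 55.97 = 305.97
RR4 = 92 / 305.97 = 0.3007

30.1%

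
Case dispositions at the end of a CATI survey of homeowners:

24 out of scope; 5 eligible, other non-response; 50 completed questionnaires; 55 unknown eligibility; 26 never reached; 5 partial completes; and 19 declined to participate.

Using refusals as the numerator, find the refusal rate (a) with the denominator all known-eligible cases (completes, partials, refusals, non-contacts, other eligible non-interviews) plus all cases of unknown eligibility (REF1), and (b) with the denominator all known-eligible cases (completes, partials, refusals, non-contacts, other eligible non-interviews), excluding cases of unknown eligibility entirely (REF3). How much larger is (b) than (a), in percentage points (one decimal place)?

6.2

Top: 19
Denominator: 50 + 5 + 19 + 26 + 5 + 55 = 160
REF1 = 19 / 160 = 0.1187
Denominator: 50 + 5 + 19 + 26 + 5 = 105
REF3 = 19 / 105 = 0.1810
Difference = 18.10 − 11.88 = 6.22 percentage points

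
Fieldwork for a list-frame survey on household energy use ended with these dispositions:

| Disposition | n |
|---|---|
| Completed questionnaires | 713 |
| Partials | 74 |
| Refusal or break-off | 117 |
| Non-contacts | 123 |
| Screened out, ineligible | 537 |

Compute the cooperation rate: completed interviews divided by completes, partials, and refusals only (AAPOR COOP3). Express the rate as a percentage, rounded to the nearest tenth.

78.9%

Top = 713
Base = 713 + 74 + 117 = 904
COOP3 = 713 / 904 = 0.7887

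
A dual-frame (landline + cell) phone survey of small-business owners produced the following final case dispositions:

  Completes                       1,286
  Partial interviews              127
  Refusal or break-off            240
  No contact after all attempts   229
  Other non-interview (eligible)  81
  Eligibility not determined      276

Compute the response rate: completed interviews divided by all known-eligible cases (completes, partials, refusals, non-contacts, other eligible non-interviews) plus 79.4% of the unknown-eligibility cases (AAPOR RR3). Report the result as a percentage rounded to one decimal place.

Top: 1286
Eligible (known): 1286 + 127 + 240 + 229 + 81 = 1963
e × U: 0.7940 × 276 = 219.14
Denom: 1963 + 219.14 = 2182.14
RR3 = 1286 / 2182.14 = 0.5893

58.9%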